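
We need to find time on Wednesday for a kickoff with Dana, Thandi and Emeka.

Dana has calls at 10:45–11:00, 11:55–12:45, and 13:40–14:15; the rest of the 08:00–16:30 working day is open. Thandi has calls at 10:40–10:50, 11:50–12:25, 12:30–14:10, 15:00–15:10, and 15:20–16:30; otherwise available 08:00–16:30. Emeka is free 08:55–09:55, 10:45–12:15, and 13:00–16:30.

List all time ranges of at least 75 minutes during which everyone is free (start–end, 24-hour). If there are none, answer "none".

none

Dana free within 08:00–16:30: 08:00–10:45, 11:00–11:55, 12:45–13:40, 14:15–16:30.
Thandi free within 08:00–16:30: 08:00–10:40, 10:50–11:50, 12:25–12:30, 14:10–15:00, 15:10–15:20.
Dana ∩ Thandi: 08:00–10:40, 11:00–11:50, 14:15–15:00, 15:10–15:20.
Dana ∩ Thandi ∩ Emeka: 08:55–09:55, 11:00–11:50, 14:15–15:00, 15:10–15:20.
Windows ≥ 75 min: (none).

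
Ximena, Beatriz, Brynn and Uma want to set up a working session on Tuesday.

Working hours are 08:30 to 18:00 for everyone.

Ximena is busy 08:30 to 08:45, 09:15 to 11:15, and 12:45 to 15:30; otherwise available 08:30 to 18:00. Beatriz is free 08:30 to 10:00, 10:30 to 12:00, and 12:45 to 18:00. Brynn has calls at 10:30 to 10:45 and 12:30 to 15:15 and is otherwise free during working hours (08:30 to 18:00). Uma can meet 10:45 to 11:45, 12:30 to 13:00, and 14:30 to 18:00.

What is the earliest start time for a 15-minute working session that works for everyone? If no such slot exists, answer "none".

Ximena free within 08:30–18:00: 08:45–09:15, 11:15–12:45, 15:30–18:00.
Brynn free within 08:30–18:00: 08:30–10:30, 10:45–12:30, 15:15–18:00.
Ximena ∩ Beatriz: 08:45–09:15, 11:15–12:00, 15:30–18:00.
Ximena ∩ Beatriz ∩ Brynn: 08:45–09:15, 11:15–12:00, 15:30–18:00.
Ximena ∩ Beatriz ∩ Brynn ∩ Uma: 11:15–11:45, 15:30–18:00.
Windows ≥ 15 min: 11:15–11:45, 15:30–18:00.
Earliest such window starts at 11:15.

11:15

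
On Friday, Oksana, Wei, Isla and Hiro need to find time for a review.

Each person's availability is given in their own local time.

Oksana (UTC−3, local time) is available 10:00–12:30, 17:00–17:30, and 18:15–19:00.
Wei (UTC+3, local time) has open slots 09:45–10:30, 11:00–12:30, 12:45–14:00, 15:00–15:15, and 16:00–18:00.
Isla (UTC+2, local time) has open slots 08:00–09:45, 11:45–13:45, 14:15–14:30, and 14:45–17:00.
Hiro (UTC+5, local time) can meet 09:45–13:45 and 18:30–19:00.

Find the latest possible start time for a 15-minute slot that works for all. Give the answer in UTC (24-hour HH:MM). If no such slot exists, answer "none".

13:45

Oksana → UTC: 13:00–15:30, 20:00–20:30, 21:15–22:00.
Wei → UTC: 06:45–07:30, 08:00–09:30, 09:45–11:00, 12:00–12:15, 13:00–15:00.
Isla → UTC: 06:00–07:45, 09:45–11:45, 12:15–12:30, 12:45–15:00.
Hiro → UTC: 04:45–08:45, 13:30–14:00.
Oksana ∩ Wei: 13:00–15:00.
Oksana ∩ Wei ∩ Isla: 13:00–15:00.
Oksana ∩ Wei ∩ Isla ∩ Hiro: 13:30–14:00.
Windows ≥ 15 min: 13:30–14:00.
Latest start in the last window 13:30–14:00 is 14:00 − 15 min = 13:45.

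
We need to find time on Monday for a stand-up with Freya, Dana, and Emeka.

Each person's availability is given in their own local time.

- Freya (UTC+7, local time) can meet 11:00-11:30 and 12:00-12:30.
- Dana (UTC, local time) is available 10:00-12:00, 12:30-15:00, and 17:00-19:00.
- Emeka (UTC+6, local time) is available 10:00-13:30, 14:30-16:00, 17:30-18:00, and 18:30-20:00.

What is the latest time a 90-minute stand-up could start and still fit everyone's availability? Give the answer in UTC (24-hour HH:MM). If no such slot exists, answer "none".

Freya → UTC: 04:00–04:30, 05:00–05:30.
Dana → UTC: 10:00–12:00, 12:30–15:00, 17:00–19:00.
Emeka → UTC: 04:00–07:30, 08:30–10:00, 11:30–12:00, 12:30–14:00.
Freya ∩ Dana: (none).
Freya ∩ Dana ∩ Emeka: (none).
Windows ≥ 90 min: (none).

none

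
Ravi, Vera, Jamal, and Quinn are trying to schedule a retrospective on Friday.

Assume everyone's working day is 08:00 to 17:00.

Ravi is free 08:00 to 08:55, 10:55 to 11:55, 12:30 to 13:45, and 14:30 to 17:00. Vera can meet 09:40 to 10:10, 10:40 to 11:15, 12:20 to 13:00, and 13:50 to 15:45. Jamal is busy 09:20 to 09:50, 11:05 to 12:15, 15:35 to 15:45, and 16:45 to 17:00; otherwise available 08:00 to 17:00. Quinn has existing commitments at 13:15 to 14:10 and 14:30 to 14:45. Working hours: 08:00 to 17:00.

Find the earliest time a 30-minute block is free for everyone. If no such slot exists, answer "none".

12:30

Jamal free within 08:00–17:00: 08:00–09:20, 09:50–11:05, 12:15–15:35, 15:45–16:45.
Quinn free within 08:00–17:00: 08:00–13:15, 14:10–14:30, 14:45–17:00.
Ravi ∩ Vera: 10:55–11:15, 12:30–13:00, 14:30–15:45.
Ravi ∩ Vera ∩ Jamal: 10:55–11:05, 12:30–13:00, 14:30–15:35.
Ravi ∩ Vera ∩ Jamal ∩ Quinn: 10:55–11:05, 12:30–13:00, 14:45–15:35.
Windows ≥ 30 min: 12:30–13:00, 14:45–15:35.
Earliest such window starts at 12:30.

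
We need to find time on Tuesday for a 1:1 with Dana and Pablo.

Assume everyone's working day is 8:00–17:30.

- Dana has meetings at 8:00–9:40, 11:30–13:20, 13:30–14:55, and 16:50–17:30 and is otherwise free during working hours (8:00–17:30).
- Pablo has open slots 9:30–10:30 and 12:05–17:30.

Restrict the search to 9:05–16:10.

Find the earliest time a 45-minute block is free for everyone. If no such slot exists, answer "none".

09:40

Dana free within 08:00–17:30: 09:40–11:30, 13:20–13:30, 14:55–16:50.
Dana ∩ Pablo: 09:40–10:30, 13:20–13:30, 14:55–16:50.
Restricted to 09:05–16:10: 09:40–10:30, 13:20–13:30, 14:55–16:10.
Windows ≥ 45 min: 09:40–10:30, 14:55–16:10.
Earliest such window starts at 09:40.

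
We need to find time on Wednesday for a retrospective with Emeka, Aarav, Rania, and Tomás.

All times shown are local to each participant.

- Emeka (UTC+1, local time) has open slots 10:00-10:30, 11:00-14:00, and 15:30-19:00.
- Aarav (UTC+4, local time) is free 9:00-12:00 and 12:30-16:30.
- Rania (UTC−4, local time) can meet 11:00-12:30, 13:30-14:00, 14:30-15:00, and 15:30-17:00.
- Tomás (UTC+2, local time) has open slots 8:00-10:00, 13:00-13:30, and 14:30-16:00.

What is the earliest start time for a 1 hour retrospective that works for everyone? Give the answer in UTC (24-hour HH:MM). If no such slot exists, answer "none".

Emeka → UTC: 09:00–09:30, 10:00–13:00, 14:30–18:00.
Aarav → UTC: 05:00–08:00, 08:30–12:30.
Rania → UTC: 15:00–16:30, 17:30–18:00, 18:30–19:00, 19:30–21:00.
Tomás → UTC: 06:00–08:00, 11:00–11:30, 12:30–14:00.
Emeka ∩ Aarav: 09:00–09:30, 10:00–12:30.
Emeka ∩ Aarav ∩ Rania: (none).
Emeka ∩ Aarav ∩ Rania ∩ Tomás: (none).
Windows ≥ 60 min: (none).

none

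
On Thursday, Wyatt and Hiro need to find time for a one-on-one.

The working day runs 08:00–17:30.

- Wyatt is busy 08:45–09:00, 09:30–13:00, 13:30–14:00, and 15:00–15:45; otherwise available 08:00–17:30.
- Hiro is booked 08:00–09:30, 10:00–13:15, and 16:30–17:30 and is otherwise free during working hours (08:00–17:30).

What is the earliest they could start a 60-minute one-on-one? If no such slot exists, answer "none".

14:00

Wyatt free within 08:00–17:30: 08:00–08:45, 09:00–09:30, 13:00–13:30, 14:00–15:00, 15:45–17:30.
Hiro free within 08:00–17:30: 09:30–10:00, 13:15–16:30.
Wyatt ∩ Hiro: 13:15–13:30, 14:00–15:00, 15:45–16:30.
Windows ≥ 60 min: 14:00–15:00.
Earliest such window starts at 14:00.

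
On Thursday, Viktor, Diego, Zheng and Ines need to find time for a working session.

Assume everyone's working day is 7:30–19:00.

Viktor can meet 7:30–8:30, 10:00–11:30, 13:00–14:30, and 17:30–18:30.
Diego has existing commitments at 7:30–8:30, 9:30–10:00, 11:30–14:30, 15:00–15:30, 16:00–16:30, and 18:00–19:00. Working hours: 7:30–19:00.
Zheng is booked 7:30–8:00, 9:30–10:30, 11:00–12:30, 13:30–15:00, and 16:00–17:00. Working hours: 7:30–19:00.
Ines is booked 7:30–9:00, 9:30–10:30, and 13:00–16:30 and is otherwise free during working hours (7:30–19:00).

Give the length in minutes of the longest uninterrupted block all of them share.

Diego free within 07:30–19:00: 08:30–09:30, 10:00–11:30, 14:30–15:00, 15:30–16:00, 16:30–18:00.
Zheng free within 07:30–19:00: 08:00–09:30, 10:30–11:00, 12:30–13:30, 15:00–16:00, 17:00–19:00.
Ines free within 07:30–19:00: 09:00–09:30, 10:30–13:00, 16:30–19:00.
Viktor ∩ Diego: 10:00–11:30, 17:30–18:00.
Viktor ∩ Diego ∩ Zheng: 10:30–11:00, 17:30–18:00.
Viktor ∩ Diego ∩ Zheng ∩ Ines: 10:30–11:00, 17:30–18:00.
Common window lengths: 30, 30 min; longest is 30.

30 minutes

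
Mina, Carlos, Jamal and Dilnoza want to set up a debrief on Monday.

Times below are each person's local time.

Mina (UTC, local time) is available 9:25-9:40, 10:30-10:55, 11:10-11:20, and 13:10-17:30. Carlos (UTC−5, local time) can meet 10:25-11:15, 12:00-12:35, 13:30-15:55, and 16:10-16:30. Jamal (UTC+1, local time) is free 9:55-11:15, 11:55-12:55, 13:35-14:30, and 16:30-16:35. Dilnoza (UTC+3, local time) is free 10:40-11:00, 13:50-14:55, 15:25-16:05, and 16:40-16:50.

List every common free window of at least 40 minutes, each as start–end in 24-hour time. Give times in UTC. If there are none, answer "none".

none

Mina → UTC: 09:25–09:40, 10:30–10:55, 11:10–11:20, 13:10–17:30.
Carlos → UTC: 15:25–16:15, 17:00–17:35, 18:30–20:55, 21:10–21:30.
Jamal → UTC: 08:55–10:15, 10:55–11:55, 12:35–13:30, 15:30–15:35.
Dilnoza → UTC: 07:40–08:00, 10:50–11:55, 12:25–13:05, 13:40–13:50.
Mina ∩ Carlos: 15:25–16:15, 17:00–17:30.
Mina ∩ Carlos ∩ Jamal: 15:30–15:35.
Mina ∩ Carlos ∩ Jamal ∩ Dilnoza: (none).
Windows ≥ 40 min: (none).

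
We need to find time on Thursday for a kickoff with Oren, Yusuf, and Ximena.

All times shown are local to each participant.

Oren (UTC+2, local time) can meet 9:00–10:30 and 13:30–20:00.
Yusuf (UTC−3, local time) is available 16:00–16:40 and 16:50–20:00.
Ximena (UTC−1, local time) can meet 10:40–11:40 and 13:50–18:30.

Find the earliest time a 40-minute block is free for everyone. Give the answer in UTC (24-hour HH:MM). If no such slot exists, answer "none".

none

Oren → UTC: 07:00–08:30, 11:30–18:00.
Yusuf → UTC: 19:00–19:40, 19:50–23:00.
Ximena → UTC: 11:40–12:40, 14:50–19:30.
Oren ∩ Yusuf: (none).
Oren ∩ Yusuf ∩ Ximena: (none).
Windows ≥ 40 min: (none).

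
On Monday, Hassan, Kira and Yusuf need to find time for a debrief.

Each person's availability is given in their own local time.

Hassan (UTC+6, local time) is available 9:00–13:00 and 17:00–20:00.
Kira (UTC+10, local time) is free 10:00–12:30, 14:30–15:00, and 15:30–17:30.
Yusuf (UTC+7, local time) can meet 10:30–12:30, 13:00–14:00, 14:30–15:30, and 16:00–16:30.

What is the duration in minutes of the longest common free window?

60 minutes

Hassan → UTC: 03:00–07:00, 11:00–14:00.
Kira → UTC: 00:00–02:30, 04:30–05:00, 05:30–07:30.
Yusuf → UTC: 03:30–05:30, 06:00–07:00, 07:30–08:30, 09:00–09:30.
Hassan ∩ Kira: 04:30–05:00, 05:30–07:00.
Hassan ∩ Kira ∩ Yusuf: 04:30–05:00, 06:00–07:00.
Common window lengths: 30, 60 min; longest is 60.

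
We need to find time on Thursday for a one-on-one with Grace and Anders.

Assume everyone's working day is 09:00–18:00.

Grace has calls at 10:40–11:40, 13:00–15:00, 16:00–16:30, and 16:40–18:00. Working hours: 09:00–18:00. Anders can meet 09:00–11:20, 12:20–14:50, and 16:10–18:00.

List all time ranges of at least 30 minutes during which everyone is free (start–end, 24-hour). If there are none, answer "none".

Grace free within 09:00–18:00: 09:00–10:40, 11:40–13:00, 15:00–16:00, 16:30–16:40.
Grace ∩ Anders: 09:00–10:40, 12:20–13:00, 16:30–16:40.
Windows ≥ 30 min: 09:00–10:40, 12:20–13:00.

09:00–10:40, 12:20–13:00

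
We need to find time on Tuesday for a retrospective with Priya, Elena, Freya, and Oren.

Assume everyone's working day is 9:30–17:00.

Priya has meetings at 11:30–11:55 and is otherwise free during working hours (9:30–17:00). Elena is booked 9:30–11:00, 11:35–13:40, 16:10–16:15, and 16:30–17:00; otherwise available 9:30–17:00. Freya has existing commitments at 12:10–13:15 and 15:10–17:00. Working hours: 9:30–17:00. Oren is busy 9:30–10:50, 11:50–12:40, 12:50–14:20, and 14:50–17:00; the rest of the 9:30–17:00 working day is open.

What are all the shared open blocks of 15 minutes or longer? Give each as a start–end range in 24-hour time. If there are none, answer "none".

11:00–11:30, 14:20–14:50

Priya free within 09:30–17:00: 09:30–11:30, 11:55–17:00.
Elena free within 09:30–17:00: 11:00–11:35, 13:40–16:10, 16:15–16:30.
Freya free within 09:30–17:00: 09:30–12:10, 13:15–15:10.
Oren free within 09:30–17:00: 10:50–11:50, 12:40–12:50, 14:20–14:50.
Priya ∩ Elena: 11:00–11:30, 13:40–16:10, 16:15–16:30.
Priya ∩ Elena ∩ Freya: 11:00–11:30, 13:40–15:10.
Priya ∩ Elena ∩ Freya ∩ Oren: 11:00–11:30, 14:20–14:50.
Windows ≥ 15 min: 11:00–11:30, 14:20–14:50.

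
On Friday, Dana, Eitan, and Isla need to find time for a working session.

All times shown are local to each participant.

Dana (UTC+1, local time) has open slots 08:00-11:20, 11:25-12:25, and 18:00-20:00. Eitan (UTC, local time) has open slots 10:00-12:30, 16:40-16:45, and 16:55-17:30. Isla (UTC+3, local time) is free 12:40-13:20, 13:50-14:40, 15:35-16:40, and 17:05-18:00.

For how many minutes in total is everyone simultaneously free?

55 minutes

Dana → UTC: 07:00–10:20, 10:25–11:25, 17:00–19:00.
Eitan → UTC: 10:00–12:30, 16:40–16:45, 16:55–17:30.
Isla → UTC: 09:40–10:20, 10:50–11:40, 12:35–13:40, 14:05–15:00.
Dana ∩ Eitan: 10:00–10:20, 10:25–11:25, 17:00–17:30.
Dana ∩ Eitan ∩ Isla: 10:00–10:20, 10:50–11:25.
Total common minutes: 20 + 35 = 55.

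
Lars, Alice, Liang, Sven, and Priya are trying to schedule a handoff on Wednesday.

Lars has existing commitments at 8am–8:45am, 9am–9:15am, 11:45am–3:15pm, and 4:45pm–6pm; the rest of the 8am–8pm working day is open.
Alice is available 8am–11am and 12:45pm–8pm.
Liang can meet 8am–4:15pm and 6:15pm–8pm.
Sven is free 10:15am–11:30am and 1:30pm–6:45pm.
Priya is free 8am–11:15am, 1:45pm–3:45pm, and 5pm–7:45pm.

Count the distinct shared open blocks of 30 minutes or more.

3

Lars free within 08:00–20:00: 08:45–09:00, 09:15–11:45, 15:15–16:45, 18:00–20:00.
Lars ∩ Alice: 08:45–09:00, 09:15–11:00, 15:15–16:45, 18:00–20:00.
Lars ∩ Alice ∩ Liang: 08:45–09:00, 09:15–11:00, 15:15–16:15, 18:15–20:00.
Lars ∩ Alice ∩ Liang ∩ Sven: 10:15–11:00, 15:15–16:15, 18:15–18:45.
Lars ∩ Alice ∩ Liang ∩ Sven ∩ Priya: 10:15–11:00, 15:15–15:45, 18:15–18:45.
Windows ≥ 30 min: 10:15–11:00, 15:15–15:45, 18:15–18:45.
That's 3 windows.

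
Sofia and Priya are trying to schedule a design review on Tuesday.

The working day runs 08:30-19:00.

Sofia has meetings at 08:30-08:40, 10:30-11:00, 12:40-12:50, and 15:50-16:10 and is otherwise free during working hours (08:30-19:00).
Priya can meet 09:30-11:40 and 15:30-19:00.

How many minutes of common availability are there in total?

Sofia free within 08:30–19:00: 08:40–10:30, 11:00–12:40, 12:50–15:50, 16:10–19:00.
Sofia ∩ Priya: 09:30–10:30, 11:00–11:40, 15:30–15:50, 16:10–19:00.
Total common minutes: 60 + 40 + 20 + 170 = 290.

290 minutes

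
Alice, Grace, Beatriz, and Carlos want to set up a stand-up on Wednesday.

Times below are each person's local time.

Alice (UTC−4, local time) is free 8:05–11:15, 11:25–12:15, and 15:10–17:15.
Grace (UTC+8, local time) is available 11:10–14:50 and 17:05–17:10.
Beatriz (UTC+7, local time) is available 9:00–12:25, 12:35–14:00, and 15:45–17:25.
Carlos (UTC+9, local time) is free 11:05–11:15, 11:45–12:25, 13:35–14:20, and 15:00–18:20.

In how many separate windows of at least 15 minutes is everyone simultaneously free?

0

Alice → UTC: 12:05–15:15, 15:25–16:15, 19:10–21:15.
Grace → UTC: 03:10–06:50, 09:05–09:10.
Beatriz → UTC: 02:00–05:25, 05:35–07:00, 08:45–10:25.
Carlos → UTC: 02:05–02:15, 02:45–03:25, 04:35–05:20, 06:00–09:20.
Alice ∩ Grace: (none).
Alice ∩ Grace ∩ Beatriz: (none).
Alice ∩ Grace ∩ Beatriz ∩ Carlos: (none).
Windows ≥ 15 min: (none).
That's 0 windows.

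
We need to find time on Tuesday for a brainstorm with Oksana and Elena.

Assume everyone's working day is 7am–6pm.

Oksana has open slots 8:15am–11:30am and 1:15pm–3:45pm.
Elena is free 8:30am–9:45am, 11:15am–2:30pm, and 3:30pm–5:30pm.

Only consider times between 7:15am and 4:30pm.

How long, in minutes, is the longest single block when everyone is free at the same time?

75 minutes

Oksana ∩ Elena: 08:30–09:45, 11:15–11:30, 13:15–14:30, 15:30–15:45.
Restricted to 07:15–16:30: 08:30–09:45, 11:15–11:30, 13:15–14:30, 15:30–15:45.
Common window lengths: 75, 15, 75, 15 min; longest is 75.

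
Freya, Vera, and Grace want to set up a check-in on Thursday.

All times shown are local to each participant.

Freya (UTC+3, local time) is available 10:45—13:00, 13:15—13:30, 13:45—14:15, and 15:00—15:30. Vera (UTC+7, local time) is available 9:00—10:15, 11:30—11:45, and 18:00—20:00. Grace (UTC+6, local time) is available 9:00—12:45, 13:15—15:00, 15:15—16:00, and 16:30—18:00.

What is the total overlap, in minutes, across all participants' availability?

Freya → UTC: 07:45–10:00, 10:15–10:30, 10:45–11:15, 12:00–12:30.
Vera → UTC: 02:00–03:15, 04:30–04:45, 11:00–13:00.
Grace → UTC: 03:00–06:45, 07:15–09:00, 09:15–10:00, 10:30–12:00.
Freya ∩ Vera: 11:00–11:15, 12:00–12:30.
Freya ∩ Vera ∩ Grace: 11:00–11:15.
Total common minutes: 15.

15 minutes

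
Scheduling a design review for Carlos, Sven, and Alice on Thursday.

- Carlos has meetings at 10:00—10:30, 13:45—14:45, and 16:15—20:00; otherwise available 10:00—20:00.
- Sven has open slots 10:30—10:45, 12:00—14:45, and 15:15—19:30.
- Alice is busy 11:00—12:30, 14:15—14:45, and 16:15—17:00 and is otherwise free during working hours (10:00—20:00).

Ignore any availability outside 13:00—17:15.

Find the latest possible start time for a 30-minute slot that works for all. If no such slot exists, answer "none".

Carlos free within 10:00–20:00: 10:30–13:45, 14:45–16:15.
Alice free within 10:00–20:00: 10:00–11:00, 12:30–14:15, 14:45–16:15, 17:00–20:00.
Carlos ∩ Sven: 10:30–10:45, 12:00–13:45, 15:15–16:15.
Carlos ∩ Sven ∩ Alice: 10:30–10:45, 12:30–13:45, 15:15–16:15.
Restricted to 13:00–17:15: 13:00–13:45, 15:15–16:15.
Windows ≥ 30 min: 13:00–13:45, 15:15–16:15.
Latest start in the last window 15:15–16:15 is 16:15 − 30 min = 15:45.

15:45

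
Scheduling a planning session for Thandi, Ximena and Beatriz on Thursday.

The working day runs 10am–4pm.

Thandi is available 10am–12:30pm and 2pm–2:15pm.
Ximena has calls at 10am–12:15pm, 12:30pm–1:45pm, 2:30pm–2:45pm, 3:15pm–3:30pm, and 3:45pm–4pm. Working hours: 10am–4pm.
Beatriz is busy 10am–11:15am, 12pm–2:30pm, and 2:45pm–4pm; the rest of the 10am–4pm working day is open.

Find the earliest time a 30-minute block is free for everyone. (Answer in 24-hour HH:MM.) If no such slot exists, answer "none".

none

Ximena free within 10:00–16:00: 12:15–12:30, 13:45–14:30, 14:45–15:15, 15:30–15:45.
Beatriz free within 10:00–16:00: 11:15–12:00, 14:30–14:45.
Thandi ∩ Ximena: 12:15–12:30, 14:00–14:15.
Thandi ∩ Ximena ∩ Beatriz: (none).
Windows ≥ 30 min: (none).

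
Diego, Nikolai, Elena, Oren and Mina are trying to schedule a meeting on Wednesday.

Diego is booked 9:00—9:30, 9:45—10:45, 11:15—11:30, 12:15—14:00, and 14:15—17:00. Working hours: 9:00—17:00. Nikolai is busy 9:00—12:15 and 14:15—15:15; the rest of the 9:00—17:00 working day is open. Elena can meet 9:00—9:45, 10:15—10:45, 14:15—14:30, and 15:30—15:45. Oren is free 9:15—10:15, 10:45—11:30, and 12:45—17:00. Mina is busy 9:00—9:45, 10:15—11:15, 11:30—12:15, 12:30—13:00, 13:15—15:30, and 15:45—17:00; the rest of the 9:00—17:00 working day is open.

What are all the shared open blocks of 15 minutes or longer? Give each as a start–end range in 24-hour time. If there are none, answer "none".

none

Diego free within 09:00–17:00: 09:30–09:45, 10:45–11:15, 11:30–12:15, 14:00–14:15.
Nikolai free within 09:00–17:00: 12:15–14:15, 15:15–17:00.
Mina free within 09:00–17:00: 09:45–10:15, 11:15–11:30, 12:15–12:30, 13:00–13:15, 15:30–15:45.
Diego ∩ Nikolai: 14:00–14:15.
Diego ∩ Nikolai ∩ Elena: (none).
Diego ∩ Nikolai ∩ Elena ∩ Oren: (none).
Diego ∩ Nikolai ∩ Elena ∩ Oren ∩ Mina: (none).
Windows ≥ 15 min: (none).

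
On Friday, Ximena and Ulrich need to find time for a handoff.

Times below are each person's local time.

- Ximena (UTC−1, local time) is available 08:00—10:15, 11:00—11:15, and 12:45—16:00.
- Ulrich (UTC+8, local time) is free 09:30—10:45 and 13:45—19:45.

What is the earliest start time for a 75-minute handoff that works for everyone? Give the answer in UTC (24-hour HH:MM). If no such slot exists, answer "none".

09:00

Ximena → UTC: 09:00–11:15, 12:00–12:15, 13:45–17:00.
Ulrich → UTC: 01:30–02:45, 05:45–11:45.
Ximena ∩ Ulrich: 09:00–11:15.
Windows ≥ 75 min: 09:00–11:15.
Earliest such window starts at 09:00.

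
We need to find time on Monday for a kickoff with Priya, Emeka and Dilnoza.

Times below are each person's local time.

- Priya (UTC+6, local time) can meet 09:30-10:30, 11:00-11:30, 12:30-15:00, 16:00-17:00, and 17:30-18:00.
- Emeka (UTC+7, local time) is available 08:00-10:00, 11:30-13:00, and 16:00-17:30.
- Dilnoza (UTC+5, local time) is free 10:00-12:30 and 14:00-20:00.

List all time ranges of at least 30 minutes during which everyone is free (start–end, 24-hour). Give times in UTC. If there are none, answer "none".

Priya → UTC: 03:30–04:30, 05:00–05:30, 06:30–09:00, 10:00–11:00, 11:30–12:00.
Emeka → UTC: 01:00–03:00, 04:30–06:00, 09:00–10:30.
Dilnoza → UTC: 05:00–07:30, 09:00–15:00.
Priya ∩ Emeka: 05:00–05:30, 10:00–10:30.
Priya ∩ Emeka ∩ Dilnoza: 05:00–05:30, 10:00–10:30.
Windows ≥ 30 min: 05:00–05:30, 10:00–10:30.

05:00–05:30, 10:00–10:30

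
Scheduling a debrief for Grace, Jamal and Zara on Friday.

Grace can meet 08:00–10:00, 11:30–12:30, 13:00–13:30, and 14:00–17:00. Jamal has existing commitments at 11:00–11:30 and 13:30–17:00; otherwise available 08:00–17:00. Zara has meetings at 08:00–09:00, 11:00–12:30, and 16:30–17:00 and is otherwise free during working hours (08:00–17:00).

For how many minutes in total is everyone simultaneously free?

90 minutes

Jamal free within 08:00–17:00: 08:00–11:00, 11:30–13:30.
Zara free within 08:00–17:00: 09:00–11:00, 12:30–16:30.
Grace ∩ Jamal: 08:00–10:00, 11:30–12:30, 13:00–13:30.
Grace ∩ Jamal ∩ Zara: 09:00–10:00, 13:00–13:30.
Total common minutes: 60 + 30 = 90.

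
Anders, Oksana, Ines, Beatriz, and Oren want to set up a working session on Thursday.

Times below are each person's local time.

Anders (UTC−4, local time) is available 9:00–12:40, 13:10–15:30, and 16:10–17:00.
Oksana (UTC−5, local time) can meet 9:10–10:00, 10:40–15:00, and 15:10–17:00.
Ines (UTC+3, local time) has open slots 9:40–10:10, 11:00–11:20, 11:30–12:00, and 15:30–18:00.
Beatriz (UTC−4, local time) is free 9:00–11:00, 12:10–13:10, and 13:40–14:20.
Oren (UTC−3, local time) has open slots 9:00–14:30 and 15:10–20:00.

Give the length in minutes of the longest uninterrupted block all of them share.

Anders → UTC: 13:00–16:40, 17:10–19:30, 20:10–21:00.
Oksana → UTC: 14:10–15:00, 15:40–20:00, 20:10–22:00.
Ines → UTC: 06:40–07:10, 08:00–08:20, 08:30–09:00, 12:30–15:00.
Beatriz → UTC: 13:00–15:00, 16:10–17:10, 17:40–18:20.
Oren → UTC: 12:00–17:30, 18:10–23:00.
Anders ∩ Oksana: 14:10–15:00, 15:40–16:40, 17:10–19:30, 20:10–21:00.
Anders ∩ Oksana ∩ Ines: 14:10–15:00.
Anders ∩ Oksana ∩ Ines ∩ Beatriz: 14:10–15:00.
Anders ∩ Oksana ∩ Ines ∩ Beatriz ∩ Oren: 14:10–15:00.
Single common window of 50 minutes.

50 minutes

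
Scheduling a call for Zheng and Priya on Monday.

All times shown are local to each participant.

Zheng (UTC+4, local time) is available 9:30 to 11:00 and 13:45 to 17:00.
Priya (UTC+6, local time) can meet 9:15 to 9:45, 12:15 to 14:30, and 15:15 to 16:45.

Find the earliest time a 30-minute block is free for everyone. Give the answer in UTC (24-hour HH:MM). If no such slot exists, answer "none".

Zheng → UTC: 05:30–07:00, 09:45–13:00.
Priya → UTC: 03:15–03:45, 06:15–08:30, 09:15–10:45.
Zheng ∩ Priya: 06:15–07:00, 09:45–10:45.
Windows ≥ 30 min: 06:15–07:00, 09:45–10:45.
Earliest such window starts at 06:15.

06:15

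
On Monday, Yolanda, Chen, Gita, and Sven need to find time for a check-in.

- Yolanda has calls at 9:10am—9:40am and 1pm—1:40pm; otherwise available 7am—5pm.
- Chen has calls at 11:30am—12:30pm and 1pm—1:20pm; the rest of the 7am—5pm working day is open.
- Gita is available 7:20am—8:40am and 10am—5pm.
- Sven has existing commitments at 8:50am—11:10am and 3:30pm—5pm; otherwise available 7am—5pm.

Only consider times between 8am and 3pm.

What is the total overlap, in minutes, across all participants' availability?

Yolanda free within 07:00–17:00: 07:00–09:10, 09:40–13:00, 13:40–17:00.
Chen free within 07:00–17:00: 07:00–11:30, 12:30–13:00, 13:20–17:00.
Sven free within 07:00–17:00: 07:00–08:50, 11:10–15:30.
Yolanda ∩ Chen: 07:00–09:10, 09:40–11:30, 12:30–13:00, 13:40–17:00.
Yolanda ∩ Chen ∩ Gita: 07:20–08:40, 10:00–11:30, 12:30–13:00, 13:40–17:00.
Yolanda ∩ Chen ∩ Gita ∩ Sven: 07:20–08:40, 11:10–11:30, 12:30–13:00, 13:40–15:30.
Restricted to 08:00–15:00: 08:00–08:40, 11:10–11:30, 12:30–13:00, 13:40–15:00.
Total common minutes: 40 + 20 + 30 + 80 = 170.

170 minutes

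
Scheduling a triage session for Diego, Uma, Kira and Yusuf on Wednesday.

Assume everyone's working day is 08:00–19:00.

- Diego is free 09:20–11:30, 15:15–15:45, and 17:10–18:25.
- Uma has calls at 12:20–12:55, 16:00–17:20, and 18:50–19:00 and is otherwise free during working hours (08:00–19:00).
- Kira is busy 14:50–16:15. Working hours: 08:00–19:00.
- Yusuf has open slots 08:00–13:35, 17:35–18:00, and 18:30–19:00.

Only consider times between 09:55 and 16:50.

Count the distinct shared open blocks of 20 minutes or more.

Uma free within 08:00–19:00: 08:00–12:20, 12:55–16:00, 17:20–18:50.
Kira free within 08:00–19:00: 08:00–14:50, 16:15–19:00.
Diego ∩ Uma: 09:20–11:30, 15:15–15:45, 17:20–18:25.
Diego ∩ Uma ∩ Kira: 09:20–11:30, 17:20–18:25.
Diego ∩ Uma ∩ Kira ∩ Yusuf: 09:20–11:30, 17:35–18:00.
Restricted to 09:55–16:50: 09:55–11:30.
Windows ≥ 20 min: 09:55–11:30.
That's 1 window.

1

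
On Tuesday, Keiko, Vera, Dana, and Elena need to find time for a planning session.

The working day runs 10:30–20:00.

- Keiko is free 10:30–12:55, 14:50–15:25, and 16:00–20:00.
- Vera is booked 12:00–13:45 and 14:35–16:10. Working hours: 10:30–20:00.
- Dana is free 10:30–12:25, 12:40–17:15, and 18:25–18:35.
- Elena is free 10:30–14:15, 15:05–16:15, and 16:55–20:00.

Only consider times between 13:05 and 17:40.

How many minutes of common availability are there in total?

25 minutes

Vera free within 10:30–20:00: 10:30–12:00, 13:45–14:35, 16:10–20:00.
Keiko ∩ Vera: 10:30–12:00, 16:10–20:00.
Keiko ∩ Vera ∩ Dana: 10:30–12:00, 16:10–17:15, 18:25–18:35.
Keiko ∩ Vera ∩ Dana ∩ Elena: 10:30–12:00, 16:10–16:15, 16:55–17:15, 18:25–18:35.
Restricted to 13:05–17:40: 16:10–16:15, 16:55–17:15.
Total common minutes: 5 + 20 = 25.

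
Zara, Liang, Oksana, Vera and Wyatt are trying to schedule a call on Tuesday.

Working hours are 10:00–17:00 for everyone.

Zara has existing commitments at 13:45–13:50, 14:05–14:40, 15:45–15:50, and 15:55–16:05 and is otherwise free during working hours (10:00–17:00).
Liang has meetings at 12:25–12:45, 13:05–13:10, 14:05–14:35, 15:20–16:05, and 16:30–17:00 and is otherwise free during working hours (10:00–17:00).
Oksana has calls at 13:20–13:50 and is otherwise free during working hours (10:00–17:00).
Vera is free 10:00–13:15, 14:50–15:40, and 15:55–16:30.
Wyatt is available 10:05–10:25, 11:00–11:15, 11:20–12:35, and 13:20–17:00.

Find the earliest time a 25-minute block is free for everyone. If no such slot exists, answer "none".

11:20

Zara free within 10:00–17:00: 10:00–13:45, 13:50–14:05, 14:40–15:45, 15:50–15:55, 16:05–17:00.
Liang free within 10:00–17:00: 10:00–12:25, 12:45–13:05, 13:10–14:05, 14:35–15:20, 16:05–16:30.
Oksana free within 10:00–17:00: 10:00–13:20, 13:50–17:00.
Zara ∩ Liang: 10:00–12:25, 12:45–13:05, 13:10–13:45, 13:50–14:05, 14:40–15:20, 16:05–16:30.
Zara ∩ Liang ∩ Oksana: 10:00–12:25, 12:45–13:05, 13:10–13:20, 13:50–14:05, 14:40–15:20, 16:05–16:30.
Zara ∩ Liang ∩ Oksana ∩ Vera: 10:00–12:25, 12:45–13:05, 13:10–13:15, 14:50–15:20, 16:05–16:30.
Zara ∩ Liang ∩ Oksana ∩ Vera ∩ Wyatt: 10:05–10:25, 11:00–11:15, 11:20–12:25, 14:50–15:20, 16:05–16:30.
Windows ≥ 25 min: 11:20–12:25, 14:50–15:20, 16:05–16:30.
Earliest such window starts at 11:20.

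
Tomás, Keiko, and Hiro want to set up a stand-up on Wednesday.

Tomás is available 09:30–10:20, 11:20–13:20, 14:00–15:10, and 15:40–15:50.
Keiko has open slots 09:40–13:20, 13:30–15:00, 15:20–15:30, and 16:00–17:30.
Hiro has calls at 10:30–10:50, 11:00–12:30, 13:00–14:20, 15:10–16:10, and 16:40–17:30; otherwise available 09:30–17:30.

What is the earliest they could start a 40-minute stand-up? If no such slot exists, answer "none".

09:40

Hiro free within 09:30–17:30: 09:30–10:30, 10:50–11:00, 12:30–13:00, 14:20–15:10, 16:10–16:40.
Tomás ∩ Keiko: 09:40–10:20, 11:20–13:20, 14:00–15:00.
Tomás ∩ Keiko ∩ Hiro: 09:40–10:20, 12:30–13:00, 14:20–15:00.
Windows ≥ 40 min: 09:40–10:20, 14:20–15:00.
Earliest such window starts at 09:40.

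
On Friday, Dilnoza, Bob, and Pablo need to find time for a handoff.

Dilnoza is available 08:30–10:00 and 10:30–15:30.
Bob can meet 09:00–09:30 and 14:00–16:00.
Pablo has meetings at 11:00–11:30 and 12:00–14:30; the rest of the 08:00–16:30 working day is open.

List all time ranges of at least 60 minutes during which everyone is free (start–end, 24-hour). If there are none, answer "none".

14:30–15:30

Pablo free within 08:00–16:30: 08:00–11:00, 11:30–12:00, 14:30–16:30.
Dilnoza ∩ Bob: 09:00–09:30, 14:00–15:30.
Dilnoza ∩ Bob ∩ Pablo: 09:00–09:30, 14:30–15:30.
Windows ≥ 60 min: 14:30–15:30.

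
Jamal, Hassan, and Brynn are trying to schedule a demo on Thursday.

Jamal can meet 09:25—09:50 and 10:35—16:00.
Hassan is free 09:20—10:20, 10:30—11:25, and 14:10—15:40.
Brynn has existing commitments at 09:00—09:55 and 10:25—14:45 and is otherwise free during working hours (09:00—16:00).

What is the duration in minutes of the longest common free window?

Brynn free within 09:00–16:00: 09:55–10:25, 14:45–16:00.
Jamal ∩ Hassan: 09:25–09:50, 10:35–11:25, 14:10–15:40.
Jamal ∩ Hassan ∩ Brynn: 14:45–15:40.
Single common window of 55 minutes.

55 minutes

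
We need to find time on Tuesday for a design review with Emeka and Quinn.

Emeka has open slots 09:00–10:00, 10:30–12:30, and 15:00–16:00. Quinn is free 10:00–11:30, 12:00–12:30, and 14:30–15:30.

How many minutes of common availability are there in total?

120 minutes

Emeka ∩ Quinn: 10:30–11:30, 12:00–12:30, 15:00–15:30.
Total common minutes: 60 + 30 + 30 = 120.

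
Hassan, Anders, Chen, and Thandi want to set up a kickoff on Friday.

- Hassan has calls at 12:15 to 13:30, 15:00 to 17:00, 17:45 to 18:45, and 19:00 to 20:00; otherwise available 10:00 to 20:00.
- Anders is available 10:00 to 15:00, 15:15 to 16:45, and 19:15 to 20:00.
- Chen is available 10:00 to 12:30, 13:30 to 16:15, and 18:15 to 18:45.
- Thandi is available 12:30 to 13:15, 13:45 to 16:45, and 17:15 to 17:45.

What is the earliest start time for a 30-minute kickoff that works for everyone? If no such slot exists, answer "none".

Hassan free within 10:00–20:00: 10:00–12:15, 13:30–15:00, 17:00–17:45, 18:45–19:00.
Hassan ∩ Anders: 10:00–12:15, 13:30–15:00.
Hassan ∩ Anders ∩ Chen: 10:00–12:15, 13:30–15:00.
Hassan ∩ Anders ∩ Chen ∩ Thandi: 13:45–15:00.
Windows ≥ 30 min: 13:45–15:00.
Earliest such window starts at 13:45.

13:45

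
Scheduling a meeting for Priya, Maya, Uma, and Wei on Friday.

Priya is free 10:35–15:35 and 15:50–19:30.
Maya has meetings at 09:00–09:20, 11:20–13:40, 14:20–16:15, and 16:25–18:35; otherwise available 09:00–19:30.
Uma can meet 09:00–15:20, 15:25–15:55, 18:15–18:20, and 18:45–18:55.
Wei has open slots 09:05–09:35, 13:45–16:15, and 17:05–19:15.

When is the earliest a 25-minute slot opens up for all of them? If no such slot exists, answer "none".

Maya free within 09:00–19:30: 09:20–11:20, 13:40–14:20, 16:15–16:25, 18:35–19:30.
Priya ∩ Maya: 10:35–11:20, 13:40–14:20, 16:15–16:25, 18:35–19:30.
Priya ∩ Maya ∩ Uma: 10:35–11:20, 13:40–14:20, 18:45–18:55.
Priya ∩ Maya ∩ Uma ∩ Wei: 13:45–14:20, 18:45–18:55.
Windows ≥ 25 min: 13:45–14:20.
Earliest such window starts at 13:45.

13:45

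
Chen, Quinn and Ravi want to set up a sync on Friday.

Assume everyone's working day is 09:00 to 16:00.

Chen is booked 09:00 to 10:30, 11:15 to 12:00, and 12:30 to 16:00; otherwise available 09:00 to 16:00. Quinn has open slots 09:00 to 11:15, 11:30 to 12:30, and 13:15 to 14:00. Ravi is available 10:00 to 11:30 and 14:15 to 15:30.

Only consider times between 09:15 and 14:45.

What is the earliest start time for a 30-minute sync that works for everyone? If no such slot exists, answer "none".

Chen free within 09:00–16:00: 10:30–11:15, 12:00–12:30.
Chen ∩ Quinn: 10:30–11:15, 12:00–12:30.
Chen ∩ Quinn ∩ Ravi: 10:30–11:15.
Restricted to 09:15–14:45: 10:30–11:15.
Windows ≥ 30 min: 10:30–11:15.
Earliest such window starts at 10:30.

10:30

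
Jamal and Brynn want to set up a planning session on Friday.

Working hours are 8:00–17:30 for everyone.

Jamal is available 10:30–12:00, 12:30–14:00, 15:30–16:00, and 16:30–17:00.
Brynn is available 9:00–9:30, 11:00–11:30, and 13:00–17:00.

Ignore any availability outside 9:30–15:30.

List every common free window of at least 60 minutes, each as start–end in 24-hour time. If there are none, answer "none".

13:00–14:00

Jamal ∩ Brynn: 11:00–11:30, 13:00–14:00, 15:30–16:00, 16:30–17:00.
Restricted to 09:30–15:30: 11:00–11:30, 13:00–14:00.
Windows ≥ 60 min: 13:00–14:00.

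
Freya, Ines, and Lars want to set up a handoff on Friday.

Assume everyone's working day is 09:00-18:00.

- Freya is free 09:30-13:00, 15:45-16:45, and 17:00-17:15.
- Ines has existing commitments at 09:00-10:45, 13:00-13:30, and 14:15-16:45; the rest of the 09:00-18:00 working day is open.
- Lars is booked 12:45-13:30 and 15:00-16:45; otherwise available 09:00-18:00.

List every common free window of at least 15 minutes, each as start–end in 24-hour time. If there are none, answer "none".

Ines free within 09:00–18:00: 10:45–13:00, 13:30–14:15, 16:45–18:00.
Lars free within 09:00–18:00: 09:00–12:45, 13:30–15:00, 16:45–18:00.
Freya ∩ Ines: 10:45–13:00, 17:00–17:15.
Freya ∩ Ines ∩ Lars: 10:45–12:45, 17:00–17:15.
Windows ≥ 15 min: 10:45–12:45, 17:00–17:15.

10:45–12:45, 17:00–17:15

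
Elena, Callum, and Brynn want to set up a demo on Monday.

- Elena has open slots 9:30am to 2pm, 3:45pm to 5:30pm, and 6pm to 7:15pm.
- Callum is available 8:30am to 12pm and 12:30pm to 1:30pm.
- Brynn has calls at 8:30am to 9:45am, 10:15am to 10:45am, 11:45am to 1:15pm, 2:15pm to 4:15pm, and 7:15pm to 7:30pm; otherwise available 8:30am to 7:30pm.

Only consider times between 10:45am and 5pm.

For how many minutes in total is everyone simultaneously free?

Brynn free within 08:30–19:30: 09:45–10:15, 10:45–11:45, 13:15–14:15, 16:15–19:15.
Elena ∩ Callum: 09:30–12:00, 12:30–13:30.
Elena ∩ Callum ∩ Brynn: 09:45–10:15, 10:45–11:45, 13:15–13:30.
Restricted to 10:45–17:00: 10:45–11:45, 13:15–13:30.
Total common minutes: 60 + 15 = 75.

75 minutes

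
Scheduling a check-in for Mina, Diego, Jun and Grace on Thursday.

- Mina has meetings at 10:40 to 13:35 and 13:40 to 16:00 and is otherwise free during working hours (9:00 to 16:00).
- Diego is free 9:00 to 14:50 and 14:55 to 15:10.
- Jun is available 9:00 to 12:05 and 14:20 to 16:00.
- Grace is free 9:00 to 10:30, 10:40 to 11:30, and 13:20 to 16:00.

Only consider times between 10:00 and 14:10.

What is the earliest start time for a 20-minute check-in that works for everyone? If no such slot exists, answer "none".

10:00

Mina free within 09:00–16:00: 09:00–10:40, 13:35–13:40.
Mina ∩ Diego: 09:00–10:40, 13:35–13:40.
Mina ∩ Diego ∩ Jun: 09:00–10:40.
Mina ∩ Diego ∩ Jun ∩ Grace: 09:00–10:30.
Restricted to 10:00–14:10: 10:00–10:30.
Windows ≥ 20 min: 10:00–10:30.
Earliest such window starts at 10:00.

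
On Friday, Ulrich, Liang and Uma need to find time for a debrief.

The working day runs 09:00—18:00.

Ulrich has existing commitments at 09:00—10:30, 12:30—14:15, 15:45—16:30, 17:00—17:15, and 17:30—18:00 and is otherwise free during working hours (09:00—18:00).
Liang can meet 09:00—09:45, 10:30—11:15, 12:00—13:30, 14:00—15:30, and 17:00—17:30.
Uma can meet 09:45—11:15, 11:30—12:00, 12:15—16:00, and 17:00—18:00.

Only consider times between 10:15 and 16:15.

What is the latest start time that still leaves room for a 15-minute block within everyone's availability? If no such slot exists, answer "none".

Ulrich free within 09:00–18:00: 10:30–12:30, 14:15–15:45, 16:30–17:00, 17:15–17:30.
Ulrich ∩ Liang: 10:30–11:15, 12:00–12:30, 14:15–15:30, 17:15–17:30.
Ulrich ∩ Liang ∩ Uma: 10:30–11:15, 12:15–12:30, 14:15–15:30, 17:15–17:30.
Restricted to 10:15–16:15: 10:30–11:15, 12:15–12:30, 14:15–15:30.
Windows ≥ 15 min: 10:30–11:15, 12:15–12:30, 14:15–15:30.
Latest start in the last window 14:15–15:30 is 15:30 − 15 min = 15:15.

15:15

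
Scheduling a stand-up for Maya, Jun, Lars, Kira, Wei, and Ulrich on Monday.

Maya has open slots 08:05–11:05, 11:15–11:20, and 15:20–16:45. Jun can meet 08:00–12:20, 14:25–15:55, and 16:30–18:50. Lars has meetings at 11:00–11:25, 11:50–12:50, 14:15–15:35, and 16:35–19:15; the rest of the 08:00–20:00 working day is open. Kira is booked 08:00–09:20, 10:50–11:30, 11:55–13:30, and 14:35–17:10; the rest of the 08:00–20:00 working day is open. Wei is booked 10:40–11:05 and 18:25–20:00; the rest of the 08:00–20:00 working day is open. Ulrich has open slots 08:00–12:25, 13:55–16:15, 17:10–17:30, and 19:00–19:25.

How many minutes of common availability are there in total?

80 minutes

Lars free within 08:00–20:00: 08:00–11:00, 11:25–11:50, 12:50–14:15, 15:35–16:35, 19:15–20:00.
Kira free within 08:00–20:00: 09:20–10:50, 11:30–11:55, 13:30–14:35, 17:10–20:00.
Wei free within 08:00–20:00: 08:00–10:40, 11:05–18:25.
Maya ∩ Jun: 08:05–11:05, 11:15–11:20, 15:20–15:55, 16:30–16:45.
Maya ∩ Jun ∩ Lars: 08:05–11:00, 15:35–15:55, 16:30–16:35.
Maya ∩ Jun ∩ Lars ∩ Kira: 09:20–10:50.
Maya ∩ Jun ∩ Lars ∩ Kira ∩ Wei: 09:20–10:40.
Maya ∩ Jun ∩ Lars ∩ Kira ∩ Wei ∩ Ulrich: 09:20–10:40.
Total common minutes: 80.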